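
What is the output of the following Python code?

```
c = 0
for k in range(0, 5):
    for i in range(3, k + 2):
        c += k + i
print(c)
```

42

k=2,i=3: c = 0+5 = 5
k=3,i=3: c = 5+6 = 11
k=3,i=4: c = 11+7 = 18
k=4,i=3: c = 18+7 = 25
k=4,i=4: c = 25+8 = 33
k=4,i=5: c = 33+9 = 42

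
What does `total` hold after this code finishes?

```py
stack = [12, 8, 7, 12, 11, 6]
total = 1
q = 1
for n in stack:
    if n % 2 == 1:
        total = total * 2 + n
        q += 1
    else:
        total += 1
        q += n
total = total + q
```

81

n=12: not odd, total = 1+1 = 2; q=13
n=8: not odd, total = 2+1 = 3; q=21
n=7: odd, total = 3*2+7 = 13; q=22
n=12: not odd, total = 13+1 = 14; q=34
n=11: odd, total = 14*2+11 = 39; q=35
n=6: not odd, total = 39+1 = 40; q=41
total+q = 40+41 = 81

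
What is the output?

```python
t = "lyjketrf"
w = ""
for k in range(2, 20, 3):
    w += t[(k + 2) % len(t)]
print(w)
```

efjtlk

k=2: add t[4]='e' → 'e'
k=5: add t[7]='f' → 'ef'
k=8: add t[2]='j' → 'efj'
k=11: add t[5]='t' → 'efjt'
k=14: add t[0]='l' → 'efjtl'
k=17: add t[3]='k' → 'efjtlk'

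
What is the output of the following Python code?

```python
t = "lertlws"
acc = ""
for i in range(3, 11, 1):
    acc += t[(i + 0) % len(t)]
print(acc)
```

tlwslert

i=3: add t[3]='t' → 't'
i=4: add t[4]='l' → 'tl'
i=5: add t[5]='w' → 'tlw'
i=6: add t[6]='s' → 'tlws'
i=7: add t[0]='l' → 'tlwsl'
i=8: add t[1]='e' → 'tlwsle'
i=9: add t[2]='r' → 'tlwsler'
i=10: add t[3]='t' → 'tlwslert'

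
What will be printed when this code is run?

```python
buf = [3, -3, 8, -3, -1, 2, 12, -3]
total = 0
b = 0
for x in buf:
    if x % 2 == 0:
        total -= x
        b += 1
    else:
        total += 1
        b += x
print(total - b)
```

-13

x=3: not even, total = 0+1 = 1; b=3
x=-3: not even, total = 1+1 = 2; b=0
x=8: even, total = 2-8 = -6; b=1
x=-3: not even, total = (-6)+1 = -5; b=-2
x=-1: not even, total = (-5)+1 = -4; b=-3
x=2: even, total = (-4)-2 = -6; b=-2
x=12: even, total = (-6)-12 = -18; b=-1
x=-3: not even, total = (-18)+1 = -17; b=-4
total-b = (-17)-(-4) = -13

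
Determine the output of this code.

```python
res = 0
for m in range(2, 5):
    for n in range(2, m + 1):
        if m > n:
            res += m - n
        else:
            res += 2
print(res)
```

10

m=2,n=2: not 2>2, res = 0+2 = 2
m=3,n=2: 3>2, res = 2+1 = 3
m=3,n=3: not 3>3, res = 3+2 = 5
m=4,n=2: 4>2, res = 5+2 = 7
m=4,n=3: 4>3, res = 7+1 = 8
m=4,n=4: not 4>4, res = 8+2 = 10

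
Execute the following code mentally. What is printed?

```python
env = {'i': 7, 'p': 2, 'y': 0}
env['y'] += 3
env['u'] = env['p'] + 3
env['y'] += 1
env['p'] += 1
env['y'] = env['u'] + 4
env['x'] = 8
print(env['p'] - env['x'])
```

-5

env['y'] = 0+3 = 3 → {'i': 7, 'p': 2, 'y': 3}
env['u'] = env['p']+3 = 5 → {'i': 7, 'p': 2, 'y': 3, 'u': 5}
env['y'] = 3+1 = 4 → {'i': 7, 'p': 2, 'y': 4, 'u': 5}
env['p'] = 2+1 = 3 → {'i': 7, 'p': 3, 'y': 4, 'u': 5}
env['y'] = env['u']+4 = 9 → {'i': 7, 'p': 3, 'y': 9, 'u': 5}
env['x'] = 8 → {'i': 7, 'p': 3, 'y': 9, 'u': 5, 'x': 8}
env['p']-env['x'] = 3-8 = -5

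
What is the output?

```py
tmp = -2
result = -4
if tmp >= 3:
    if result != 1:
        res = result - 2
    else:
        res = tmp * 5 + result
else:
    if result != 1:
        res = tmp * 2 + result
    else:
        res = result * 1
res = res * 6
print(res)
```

-48

tmp=-2, result=-4
tmp >= 3 is False; result != 1 is True
→ res = tmp * 2 + result = -8
res = (-8)*6 = -48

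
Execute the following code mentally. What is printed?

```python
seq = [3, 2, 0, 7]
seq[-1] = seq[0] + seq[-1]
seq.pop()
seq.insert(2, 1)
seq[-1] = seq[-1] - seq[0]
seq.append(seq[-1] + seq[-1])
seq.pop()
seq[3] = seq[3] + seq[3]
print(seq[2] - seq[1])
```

-1

seq[-1] = seq[0]+seq[-1] = 3+7 = 10 → [3, 2, 0, 10]
pop() removes 10 → [3, 2, 0]
insert 1 at 2 → [3, 2, 1, 0]
seq[-1] = seq[-1]-seq[0] = 0-3 = -3 → [3, 2, 1, -3]
append seq[-1]+seq[-1] = (-3)+(-3) = -6 → [3, 2, 1, -3, -6]
pop() removes -6 → [3, 2, 1, -3]
seq[3] = seq[3]+seq[3] = (-3)+(-3) = -6 → [3, 2, 1, -6]
seq[2]-seq[1] = 1-2 = -1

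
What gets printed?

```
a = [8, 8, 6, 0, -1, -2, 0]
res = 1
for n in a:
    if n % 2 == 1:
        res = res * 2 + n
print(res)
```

1

n=8: not odd
n=8: not odd
n=6: not odd
n=0: not odd
n=-1: odd, res = 1*2+(-1) = 1
n=-2: not odd
n=0: not odd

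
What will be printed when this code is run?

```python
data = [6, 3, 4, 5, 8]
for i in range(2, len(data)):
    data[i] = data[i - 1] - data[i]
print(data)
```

[6, 3, -1, -6, -14]

i=2: data[2] = 3-4 = -1 → [6, 3, -1, 5, 8]
i=3: data[3] = (-1)-5 = -6 → [6, 3, -1, -6, 8]
i=4: data[4] = (-6)-8 = -14 → [6, 3, -1, -6, -14]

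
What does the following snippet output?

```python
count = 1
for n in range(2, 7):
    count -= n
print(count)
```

n=2: count = 1-2 = -1
n=3: count = (-1)-3 = -4
n=4: count = (-4)-4 = -8
n=5: count = (-8)-5 = -13
n=6: count = (-13)-6 = -19

-19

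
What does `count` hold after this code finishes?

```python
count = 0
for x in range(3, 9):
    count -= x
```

-33

x=3: count = 0-3 = -3
x=4: count = (-3)-4 = -7
x=5: count = (-7)-5 = -12
x=6: count = (-12)-6 = -18
x=7: count = (-18)-7 = -25
x=8: count = (-25)-8 = -33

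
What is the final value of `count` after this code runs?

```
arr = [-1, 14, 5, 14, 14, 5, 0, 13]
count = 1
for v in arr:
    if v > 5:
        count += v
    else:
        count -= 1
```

v=-1: not >5, count = 1-1 = 0
v=14: >5, count = 0+14 = 14
v=5: not >5, count = 14-1 = 13
v=14: >5, count = 13+14 = 27
v=14: >5, count = 27+14 = 41
v=5: not >5, count = 41-1 = 40
v=0: not >5, count = 40-1 = 39
v=13: >5, count = 39+13 = 52

52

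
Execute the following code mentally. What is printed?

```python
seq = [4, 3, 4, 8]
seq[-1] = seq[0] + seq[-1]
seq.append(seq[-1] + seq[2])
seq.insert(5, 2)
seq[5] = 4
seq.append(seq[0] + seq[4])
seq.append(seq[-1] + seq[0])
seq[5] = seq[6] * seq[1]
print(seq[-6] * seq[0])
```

16

seq[-1] = seq[0]+seq[-1] = 4+8 = 12 → [4, 3, 4, 12]
append seq[-1]+seq[2] = 12+4 = 16 → [4, 3, 4, 12, 16]
insert 2 at 5 → [4, 3, 4, 12, 16, 2]
seq[5] = 4 → [4, 3, 4, 12, 16, 4]
append seq[0]+seq[4] = 4+16 = 20 → [4, 3, 4, 12, 16, 4, 20]
append seq[-1]+seq[0] = 20+4 = 24 → [4, 3, 4, 12, 16, 4, 20, 24]
seq[5] = seq[6]*seq[1] = 20*3 = 60 → [4, 3, 4, 12, 16, 60, 20, 24]
seq[-6]*seq[0] = 4*4 = 16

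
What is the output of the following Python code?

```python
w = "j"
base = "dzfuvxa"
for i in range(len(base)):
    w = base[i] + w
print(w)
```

axvufzdj

i=0: prepend 'd' → 'dj'
i=1: prepend 'z' → 'zdj'
i=2: prepend 'f' → 'fzdj'
i=3: prepend 'u' → 'ufzdj'
i=4: prepend 'v' → 'vufzdj'
i=5: prepend 'x' → 'xvufzdj'
i=6: prepend 'a' → 'axvufzdj'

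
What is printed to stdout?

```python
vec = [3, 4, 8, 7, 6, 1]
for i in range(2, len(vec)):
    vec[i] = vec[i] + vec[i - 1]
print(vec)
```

i=2: vec[2] = 8+4 = 12 → [3, 4, 12, 7, 6, 1]
i=3: vec[3] = 7+12 = 19 → [3, 4, 12, 19, 6, 1]
i=4: vec[4] = 6+19 = 25 → [3, 4, 12, 19, 25, 1]
i=5: vec[5] = 1+25 = 26 → [3, 4, 12, 19, 25, 26]

[3, 4, 12, 19, 25, 26]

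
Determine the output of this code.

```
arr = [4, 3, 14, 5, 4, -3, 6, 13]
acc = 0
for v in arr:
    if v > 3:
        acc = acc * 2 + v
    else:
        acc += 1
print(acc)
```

v=4: >3, acc = 0*2+4 = 4
v=3: not >3, acc = 4+1 = 5
v=14: >3, acc = 5*2+14 = 24
v=5: >3, acc = 24*2+5 = 53
v=4: >3, acc = 53*2+4 = 110
v=-3: not >3, acc = 110+1 = 111
v=6: >3, acc = 111*2+6 = 228
v=13: >3, acc = 228*2+13 = 469

469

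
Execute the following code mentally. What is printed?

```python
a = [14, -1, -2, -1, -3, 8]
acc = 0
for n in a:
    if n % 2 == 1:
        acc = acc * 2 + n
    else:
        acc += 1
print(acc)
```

4

n=14: not odd, acc = 0+1 = 1
n=-1: odd, acc = 1*2+(-1) = 1
n=-2: not odd, acc = 1+1 = 2
n=-1: odd, acc = 2*2+(-1) = 3
n=-3: odd, acc = 3*2+(-3) = 3
n=8: not odd, acc = 3+1 = 4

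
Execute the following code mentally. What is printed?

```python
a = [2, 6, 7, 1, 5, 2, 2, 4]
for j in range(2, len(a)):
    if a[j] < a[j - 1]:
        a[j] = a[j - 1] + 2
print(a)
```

[2, 6, 7, 9, 11, 13, 15, 17]

j=2: 7>=6, unchanged → [2, 6, 7, 1, 5, 2, 2, 4]
j=3: 1<7, a[3] = 7+2 = 9 → [2, 6, 7, 9, 5, 2, 2, 4]
j=4: 5<9, a[4] = 9+2 = 11 → [2, 6, 7, 9, 11, 2, 2, 4]
j=5: 2<11, a[5] = 11+2 = 13 → [2, 6, 7, 9, 11, 13, 2, 4]
j=6: 2<13, a[6] = 13+2 = 15 → [2, 6, 7, 9, 11, 13, 15, 4]
j=7: 4<15, a[7] = 15+2 = 17 → [2, 6, 7, 9, 11, 13, 15, 17]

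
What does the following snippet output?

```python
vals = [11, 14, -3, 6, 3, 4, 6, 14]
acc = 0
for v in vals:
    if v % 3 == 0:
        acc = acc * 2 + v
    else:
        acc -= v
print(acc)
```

-410

v=11: not %3==0, acc = 0-11 = -11
v=14: not %3==0, acc = (-11)-14 = -25
v=-3: %3==0, acc = (-25)*2+(-3) = -53
v=6: %3==0, acc = (-53)*2+6 = -100
v=3: %3==0, acc = (-100)*2+3 = -197
v=4: not %3==0, acc = (-197)-4 = -201
v=6: %3==0, acc = (-201)*2+6 = -396
v=14: not %3==0, acc = (-396)-14 = -410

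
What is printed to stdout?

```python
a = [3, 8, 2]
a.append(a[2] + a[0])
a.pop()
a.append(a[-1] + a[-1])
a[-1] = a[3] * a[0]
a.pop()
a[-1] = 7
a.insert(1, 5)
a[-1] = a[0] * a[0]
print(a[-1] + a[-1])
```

18

append a[2]+a[0] = 2+3 = 5 → [3, 8, 2, 5]
pop() removes 5 → [3, 8, 2]
append a[-1]+a[-1] = 2+2 = 4 → [3, 8, 2, 4]
a[-1] = a[3]*a[0] = 4*3 = 12 → [3, 8, 2, 12]
pop() removes 12 → [3, 8, 2]
a[-1] = 7 → [3, 8, 7]
insert 5 at 1 → [3, 5, 8, 7]
a[-1] = a[0]*a[0] = 3*3 = 9 → [3, 5, 8, 9]
a[-1]+a[-1] = 9+9 = 18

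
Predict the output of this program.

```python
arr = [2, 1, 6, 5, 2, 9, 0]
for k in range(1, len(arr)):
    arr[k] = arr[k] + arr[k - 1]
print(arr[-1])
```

k=1: arr[1] = 1+2 = 3 → [2, 3, 6, 5, 2, 9, 0]
k=2: arr[2] = 6+3 = 9 → [2, 3, 9, 5, 2, 9, 0]
k=3: arr[3] = 5+9 = 14 → [2, 3, 9, 14, 2, 9, 0]
k=4: arr[4] = 2+14 = 16 → [2, 3, 9, 14, 16, 9, 0]
k=5: arr[5] = 9+16 = 25 → [2, 3, 9, 14, 16, 25, 0]
k=6: arr[6] = 0+25 = 25 → [2, 3, 9, 14, 16, 25, 25]

25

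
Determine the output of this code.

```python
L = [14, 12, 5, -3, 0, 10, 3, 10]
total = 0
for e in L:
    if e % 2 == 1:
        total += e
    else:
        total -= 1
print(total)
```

e=14: not odd, total = 0-1 = -1
e=12: not odd, total = (-1)-1 = -2
e=5: odd, total = (-2)+5 = 3
e=-3: odd, total = 3+(-3) = 0
e=0: not odd, total = 0-1 = -1
e=10: not odd, total = (-1)-1 = -2
e=3: odd, total = (-2)+3 = 1
e=10: not odd, total = 1-1 = 0

0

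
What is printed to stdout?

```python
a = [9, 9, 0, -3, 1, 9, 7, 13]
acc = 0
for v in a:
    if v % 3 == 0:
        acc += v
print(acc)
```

v=9: %3==0, acc = 0+9 = 9
v=9: %3==0, acc = 9+9 = 18
v=0: %3==0, acc = 18+0 = 18
v=-3: %3==0, acc = 18+(-3) = 15
v=1: not %3==0
v=9: %3==0, acc = 15+9 = 24
v=7: not %3==0
v=13: not %3==0

24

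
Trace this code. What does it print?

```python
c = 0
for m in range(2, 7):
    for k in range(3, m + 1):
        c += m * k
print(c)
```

m=3,k=3: c = 0+9 = 9
m=4,k=3: c = 9+12 = 21
m=4,k=4: c = 21+16 = 37
m=5,k=3: c = 37+15 = 52
m=5,k=4: c = 52+20 = 72
m=5,k=5: c = 72+25 = 97
m=6,k=3: c = 97+18 = 115
m=6,k=4: c = 115+24 = 139
m=6,k=5: c = 139+30 = 169
m=6,k=6: c = 169+36 = 205

205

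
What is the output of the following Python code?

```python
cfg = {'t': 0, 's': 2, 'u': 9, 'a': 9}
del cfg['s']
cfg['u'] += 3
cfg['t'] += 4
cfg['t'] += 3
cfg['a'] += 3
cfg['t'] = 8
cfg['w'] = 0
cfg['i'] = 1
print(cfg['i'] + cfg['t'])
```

del 's' → {'t': 0, 'u': 9, 'a': 9}
cfg['u'] = 9+3 = 12 → {'t': 0, 'u': 12, 'a': 9}
cfg['t'] = 0+4 = 4 → {'t': 4, 'u': 12, 'a': 9}
cfg['t'] = 4+3 = 7 → {'t': 7, 'u': 12, 'a': 9}
cfg['a'] = 9+3 = 12 → {'t': 7, 'u': 12, 'a': 12}
cfg['t'] = 8 → {'t': 8, 'u': 12, 'a': 12}
cfg['w'] = 0 → {'t': 8, 'u': 12, 'a': 12, 'w': 0}
cfg['i'] = 1 → {'t': 8, 'u': 12, 'a': 12, 'w': 0, 'i': 1}
cfg['i']+cfg['t'] = 1+8 = 9

9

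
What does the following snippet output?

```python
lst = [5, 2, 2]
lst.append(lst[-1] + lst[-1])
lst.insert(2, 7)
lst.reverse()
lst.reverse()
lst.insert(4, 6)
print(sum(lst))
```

26

append lst[-1]+lst[-1] = 2+2 = 4 → [5, 2, 2, 4]
insert 7 at 2 → [5, 2, 7, 2, 4]
reverse → [4, 2, 7, 2, 5]
reverse → [5, 2, 7, 2, 4]
insert 6 at 4 → [5, 2, 7, 2, 6, 4]
sum = 26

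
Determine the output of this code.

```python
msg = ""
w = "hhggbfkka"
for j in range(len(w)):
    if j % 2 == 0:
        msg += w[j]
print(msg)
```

hgbka

j=0: add 'h' → 'h'
j=1: skip
j=2: add 'g' → 'hg'
j=3: skip
j=4: add 'b' → 'hgb'
j=5: skip
j=6: add 'k' → 'hgbk'
j=7: skip
j=8: add 'a' → 'hgbka'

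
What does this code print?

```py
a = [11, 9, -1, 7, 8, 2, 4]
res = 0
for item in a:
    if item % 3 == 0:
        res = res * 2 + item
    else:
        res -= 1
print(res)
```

2

item=11: not %3==0, res = 0-1 = -1
item=9: %3==0, res = (-1)*2+9 = 7
item=-1: not %3==0, res = 7-1 = 6
item=7: not %3==0, res = 6-1 = 5
item=8: not %3==0, res = 5-1 = 4
item=2: not %3==0, res = 4-1 = 3
item=4: not %3==0, res = 3-1 = 2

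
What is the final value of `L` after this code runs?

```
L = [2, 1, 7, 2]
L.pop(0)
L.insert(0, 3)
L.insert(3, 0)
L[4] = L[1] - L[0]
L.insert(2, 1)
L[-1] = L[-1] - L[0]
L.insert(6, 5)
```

[3, 1, 1, 7, 0, -5, 5]

pop(0) removes 2 → [1, 7, 2]
insert 3 at 0 → [3, 1, 7, 2]
insert 0 at 3 → [3, 1, 7, 0, 2]
L[4] = L[1]-L[0] = 1-3 = -2 → [3, 1, 7, 0, -2]
insert 1 at 2 → [3, 1, 1, 7, 0, -2]
L[-1] = L[-1]-L[0] = (-2)-3 = -5 → [3, 1, 1, 7, 0, -5]
insert 5 at 6 → [3, 1, 1, 7, 0, -5, 5]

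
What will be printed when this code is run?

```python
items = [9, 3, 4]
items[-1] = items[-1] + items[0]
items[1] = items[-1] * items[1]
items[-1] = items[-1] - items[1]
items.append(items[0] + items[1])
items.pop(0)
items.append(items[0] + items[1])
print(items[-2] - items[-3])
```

items[-1] = items[-1]+items[0] = 4+9 = 13 → [9, 3, 13]
items[1] = items[-1]*items[1] = 13*3 = 39 → [9, 39, 13]
items[-1] = items[-1]-items[1] = 13-39 = -26 → [9, 39, -26]
append items[0]+items[1] = 9+39 = 48 → [9, 39, -26, 48]
pop(0) removes 9 → [39, -26, 48]
append items[0]+items[1] = 39+(-26) = 13 → [39, -26, 48, 13]
items[-2]-items[-3] = 48-(-26) = 74

74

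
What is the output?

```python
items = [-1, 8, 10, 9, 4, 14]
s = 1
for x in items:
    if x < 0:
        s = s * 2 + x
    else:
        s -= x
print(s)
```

x=-1: <0, s = 1*2+(-1) = 1
x=8: not <0, s = 1-8 = -7
x=10: not <0, s = (-7)-10 = -17
x=9: not <0, s = (-17)-9 = -26
x=4: not <0, s = (-26)-4 = -30
x=14: not <0, s = (-30)-14 = -44

-44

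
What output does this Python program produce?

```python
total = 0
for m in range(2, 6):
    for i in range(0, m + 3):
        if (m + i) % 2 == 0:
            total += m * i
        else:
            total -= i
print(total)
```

m=2,i=0: even sum, total = 0+0 = 0
m=2,i=1: odd sum, total = 0-1 = -1
m=2,i=2: even sum, total = (-1)+4 = 3
m=2,i=3: odd sum, total = 3-3 = 0
m=2,i=4: even sum, total = 0+8 = 8
m=3,i=0: odd sum, total = 8-0 = 8
m=3,i=1: even sum, total = 8+3 = 11
m=3,i=2: odd sum, total = 11-2 = 9
m=3,i=3: even sum, total = 9+9 = 18
m=3,i=4: odd sum, total = 18-4 = 14
m=3,i=5: even sum, total = 14+15 = 29
m=4,i=0: even sum, total = 29+0 = 29
m=4,i=1: odd sum, total = 29-1 = 28
m=4,i=2: even sum, total = 28+8 = 36
m=4,i=3: odd sum, total = 36-3 = 33
m=4,i=4: even sum, total = 33+16 = 49
m=4,i=5: odd sum, total = 49-5 = 44
m=4,i=6: even sum, total = 44+24 = 68
m=5,i=0: odd sum, total = 68-0 = 68
m=5,i=1: even sum, total = 68+5 = 73
m=5,i=2: odd sum, total = 73-2 = 71
m=5,i=3: even sum, total = 71+15 = 86
m=5,i=4: odd sum, total = 86-4 = 82
m=5,i=5: even sum, total = 82+25 = 107
m=5,i=6: odd sum, total = 107-6 = 101
m=5,i=7: even sum, total = 101+35 = 136

136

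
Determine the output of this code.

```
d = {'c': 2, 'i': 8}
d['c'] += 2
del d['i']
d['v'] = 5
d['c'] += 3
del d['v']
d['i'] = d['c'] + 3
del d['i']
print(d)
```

d['c'] = 2+2 = 4 → {'c': 4, 'i': 8}
del 'i' → {'c': 4}
d['v'] = 5 → {'c': 4, 'v': 5}
d['c'] = 4+3 = 7 → {'c': 7, 'v': 5}
del 'v' → {'c': 7}
d['i'] = d['c']+3 = 10 → {'c': 7, 'i': 10}
del 'i' → {'c': 7}

{'c': 7}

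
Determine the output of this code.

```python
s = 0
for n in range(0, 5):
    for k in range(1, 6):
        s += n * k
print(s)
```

n=0,k=1: s = 0+0 = 0
n=0,k=2: s = 0+0 = 0
n=0,k=3: s = 0+0 = 0
n=0,k=4: s = 0+0 = 0
n=0,k=5: s = 0+0 = 0
n=1,k=1: s = 0+1 = 1
n=1,k=2: s = 1+2 = 3
n=1,k=3: s = 3+3 = 6
n=1,k=4: s = 6+4 = 10
n=1,k=5: s = 10+5 = 15
n=2,k=1: s = 15+2 = 17
n=2,k=2: s = 17+4 = 21
n=2,k=3: s = 21+6 = 27
n=2,k=4: s = 27+8 = 35
n=2,k=5: s = 35+10 = 45
n=3,k=1: s = 45+3 = 48
n=3,k=2: s = 48+6 = 54
n=3,k=3: s = 54+9 = 63
n=3,k=4: s = 63+12 = 75
n=3,k=5: s = 75+15 = 90
n=4,k=1: s = 90+4 = 94
n=4,k=2: s = 94+8 = 102
n=4,k=3: s = 102+12 = 114
n=4,k=4: s = 114+16 = 130
n=4,k=5: s = 130+20 = 150

150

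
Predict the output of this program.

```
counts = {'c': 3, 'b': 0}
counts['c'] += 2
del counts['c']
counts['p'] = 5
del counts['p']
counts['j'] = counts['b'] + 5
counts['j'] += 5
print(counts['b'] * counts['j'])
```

0

counts['c'] = 3+2 = 5 → {'c': 5, 'b': 0}
del 'c' → {'b': 0}
counts['p'] = 5 → {'b': 0, 'p': 5}
del 'p' → {'b': 0}
counts['j'] = counts['b']+5 = 5 → {'b': 0, 'j': 5}
counts['j'] = 5+5 = 10 → {'b': 0, 'j': 10}
counts['b']*counts['j'] = 0*10 = 0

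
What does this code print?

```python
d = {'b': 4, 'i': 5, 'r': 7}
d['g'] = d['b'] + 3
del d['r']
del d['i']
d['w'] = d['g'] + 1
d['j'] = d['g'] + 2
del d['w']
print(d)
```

d['g'] = d['b']+3 = 7 → {'b': 4, 'i': 5, 'r': 7, 'g': 7}
del 'r' → {'b': 4, 'i': 5, 'g': 7}
del 'i' → {'b': 4, 'g': 7}
d['w'] = d['g']+1 = 8 → {'b': 4, 'g': 7, 'w': 8}
d['j'] = d['g']+2 = 9 → {'b': 4, 'g': 7, 'w': 8, 'j': 9}
del 'w' → {'b': 4, 'g': 7, 'j': 9}

{'b': 4, 'g': 7, 'j': 9}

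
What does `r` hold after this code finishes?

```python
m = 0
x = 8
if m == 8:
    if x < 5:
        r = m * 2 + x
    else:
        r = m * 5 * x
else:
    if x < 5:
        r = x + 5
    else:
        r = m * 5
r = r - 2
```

-2

m=0, x=8
m == 8 is False; x < 5 is False
→ r = m * 5 = 0
r = 0-2 = -2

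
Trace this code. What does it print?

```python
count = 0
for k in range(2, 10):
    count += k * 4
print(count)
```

176

k=2: count = 0+2*4 = 8
k=3: count = 8+3*4 = 20
k=4: count = 20+4*4 = 36
k=5: count = 36+5*4 = 56
k=6: count = 56+6*4 = 80
k=7: count = 80+7*4 = 108
k=8: count = 108+8*4 = 140
k=9: count = 140+9*4 = 176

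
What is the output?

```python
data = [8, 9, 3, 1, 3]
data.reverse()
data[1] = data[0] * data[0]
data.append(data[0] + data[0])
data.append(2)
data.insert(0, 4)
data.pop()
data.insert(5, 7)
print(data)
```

[4, 3, 9, 3, 9, 7, 8, 6]

reverse → [3, 1, 3, 9, 8]
data[1] = data[0]*data[0] = 3*3 = 9 → [3, 9, 3, 9, 8]
append data[0]+data[0] = 3+3 = 6 → [3, 9, 3, 9, 8, 6]
append 2 → [3, 9, 3, 9, 8, 6, 2]
insert 4 at 0 → [4, 3, 9, 3, 9, 8, 6, 2]
pop() removes 2 → [4, 3, 9, 3, 9, 8, 6]
insert 7 at 5 → [4, 3, 9, 3, 9, 7, 8, 6]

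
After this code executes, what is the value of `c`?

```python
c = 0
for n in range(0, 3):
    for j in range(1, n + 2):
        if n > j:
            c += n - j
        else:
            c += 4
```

n=0,j=1: not 0>1, c = 0+4 = 4
n=1,j=1: not 1>1, c = 4+4 = 8
n=1,j=2: not 1>2, c = 8+4 = 12
n=2,j=1: 2>1, c = 12+1 = 13
n=2,j=2: not 2>2, c = 13+4 = 17
n=2,j=3: not 2>3, c = 17+4 = 21

21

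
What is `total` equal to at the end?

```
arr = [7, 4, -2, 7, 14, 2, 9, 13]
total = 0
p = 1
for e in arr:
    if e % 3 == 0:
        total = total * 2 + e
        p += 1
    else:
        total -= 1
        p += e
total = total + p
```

43

e=7: not %3==0, total = 0-1 = -1; p=8
e=4: not %3==0, total = (-1)-1 = -2; p=12
e=-2: not %3==0, total = (-2)-1 = -3; p=10
e=7: not %3==0, total = (-3)-1 = -4; p=17
e=14: not %3==0, total = (-4)-1 = -5; p=31
e=2: not %3==0, total = (-5)-1 = -6; p=33
e=9: %3==0, total = (-6)*2+9 = -3; p=34
e=13: not %3==0, total = (-3)-1 = -4; p=47
total+p = (-4)+47 = 43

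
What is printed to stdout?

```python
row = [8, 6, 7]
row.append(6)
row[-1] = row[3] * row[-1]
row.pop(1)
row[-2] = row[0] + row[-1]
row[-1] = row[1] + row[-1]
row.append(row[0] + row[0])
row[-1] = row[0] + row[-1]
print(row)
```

[8, 44, 80, 24]

append 6 → [8, 6, 7, 6]
row[-1] = row[3]*row[-1] = 6*6 = 36 → [8, 6, 7, 36]
pop(1) removes 6 → [8, 7, 36]
row[-2] = row[0]+row[-1] = 8+36 = 44 → [8, 44, 36]
row[-1] = row[1]+row[-1] = 44+36 = 80 → [8, 44, 80]
append row[0]+row[0] = 8+8 = 16 → [8, 44, 80, 16]
row[-1] = row[0]+row[-1] = 8+16 = 24 → [8, 44, 80, 24]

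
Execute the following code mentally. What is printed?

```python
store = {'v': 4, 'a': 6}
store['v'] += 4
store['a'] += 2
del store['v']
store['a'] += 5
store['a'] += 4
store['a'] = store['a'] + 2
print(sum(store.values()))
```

store['v'] = 4+4 = 8 → {'v': 8, 'a': 6}
store['a'] = 6+2 = 8 → {'v': 8, 'a': 8}
del 'v' → {'a': 8}
store['a'] = 8+5 = 13 → {'a': 13}
store['a'] = 13+4 = 17 → {'a': 17}
store['a'] = store['a']+2 = 19 → {'a': 19}
sum of values = 19

19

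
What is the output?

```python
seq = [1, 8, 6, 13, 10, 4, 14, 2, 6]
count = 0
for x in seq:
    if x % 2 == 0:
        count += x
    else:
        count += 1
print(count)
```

52

x=1: not even, count = 0+1 = 1
x=8: even, count = 1+8 = 9
x=6: even, count = 9+6 = 15
x=13: not even, count = 15+1 = 16
x=10: even, count = 16+10 = 26
x=4: even, count = 26+4 = 30
x=14: even, count = 30+14 = 44
x=2: even, count = 44+2 = 46
x=6: even, count = 46+6 = 52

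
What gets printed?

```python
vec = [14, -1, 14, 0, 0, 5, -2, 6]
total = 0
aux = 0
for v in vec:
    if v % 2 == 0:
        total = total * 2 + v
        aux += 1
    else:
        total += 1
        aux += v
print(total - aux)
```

700

v=14: even, total = 0*2+14 = 14; aux=1
v=-1: not even, total = 14+1 = 15; aux=0
v=14: even, total = 15*2+14 = 44; aux=1
v=0: even, total = 44*2+0 = 88; aux=2
v=0: even, total = 88*2+0 = 176; aux=3
v=5: not even, total = 176+1 = 177; aux=8
v=-2: even, total = 177*2+(-2) = 352; aux=9
v=6: even, total = 352*2+6 = 710; aux=10
total-aux = 710-10 = 700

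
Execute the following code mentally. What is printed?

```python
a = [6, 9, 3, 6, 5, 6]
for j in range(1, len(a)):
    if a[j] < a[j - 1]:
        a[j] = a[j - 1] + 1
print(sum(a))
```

61

j=1: 9>=6, unchanged → [6, 9, 3, 6, 5, 6]
j=2: 3<9, a[2] = 9+1 = 10 → [6, 9, 10, 6, 5, 6]
j=3: 6<10, a[3] = 10+1 = 11 → [6, 9, 10, 11, 5, 6]
j=4: 5<11, a[4] = 11+1 = 12 → [6, 9, 10, 11, 12, 6]
j=5: 6<12, a[5] = 12+1 = 13 → [6, 9, 10, 11, 12, 13]
sum = 61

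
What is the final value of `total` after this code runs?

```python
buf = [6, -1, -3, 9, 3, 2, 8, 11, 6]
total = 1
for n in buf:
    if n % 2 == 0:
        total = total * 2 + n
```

n=6: even, total = 1*2+6 = 8
n=-1: not even
n=-3: not even
n=9: not even
n=3: not even
n=2: even, total = 8*2+2 = 18
n=8: even, total = 18*2+8 = 44
n=11: not even
n=6: even, total = 44*2+6 = 94

94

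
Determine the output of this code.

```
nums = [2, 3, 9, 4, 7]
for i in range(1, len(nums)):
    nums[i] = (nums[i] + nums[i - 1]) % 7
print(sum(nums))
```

i=1: nums[1] = (3+2)%7 = 5 → [2, 5, 9, 4, 7]
i=2: nums[2] = (9+5)%7 = 0 → [2, 5, 0, 4, 7]
i=3: nums[3] = (4+0)%7 = 4 → [2, 5, 0, 4, 7]
i=4: nums[4] = (7+4)%7 = 4 → [2, 5, 0, 4, 4]
sum = 15

15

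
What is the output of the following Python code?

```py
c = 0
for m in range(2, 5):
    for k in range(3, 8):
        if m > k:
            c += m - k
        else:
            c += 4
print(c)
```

m=2,k=3: not 2>3, c = 0+4 = 4
m=2,k=4: not 2>4, c = 4+4 = 8
m=2,k=5: not 2>5, c = 8+4 = 12
m=2,k=6: not 2>6, c = 12+4 = 16
m=2,k=7: not 2>7, c = 16+4 = 20
m=3,k=3: not 3>3, c = 20+4 = 24
m=3,k=4: not 3>4, c = 24+4 = 28
m=3,k=5: not 3>5, c = 28+4 = 32
m=3,k=6: not 3>6, c = 32+4 = 36
m=3,k=7: not 3>7, c = 36+4 = 40
m=4,k=3: 4>3, c = 40+1 = 41
m=4,k=4: not 4>4, c = 41+4 = 45
m=4,k=5: not 4>5, c = 45+4 = 49
m=4,k=6: not 4>6, c = 49+4 = 53
m=4,k=7: not 4>7, c = 53+4 = 57

57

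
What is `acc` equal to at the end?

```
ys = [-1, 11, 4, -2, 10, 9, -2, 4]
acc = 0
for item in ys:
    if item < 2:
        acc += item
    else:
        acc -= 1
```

-10

item=-1: <2, acc = 0+(-1) = -1
item=11: not <2, acc = (-1)-1 = -2
item=4: not <2, acc = (-2)-1 = -3
item=-2: <2, acc = (-3)+(-2) = -5
item=10: not <2, acc = (-5)-1 = -6
item=9: not <2, acc = (-6)-1 = -7
item=-2: <2, acc = (-7)+(-2) = -9
item=4: not <2, acc = (-9)-1 = -10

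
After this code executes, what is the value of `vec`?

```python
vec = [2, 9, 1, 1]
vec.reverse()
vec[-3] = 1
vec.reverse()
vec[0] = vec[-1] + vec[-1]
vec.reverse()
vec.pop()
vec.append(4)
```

[1, 1, 9, 4]

reverse → [1, 1, 9, 2]
vec[-3] = 1 → [1, 1, 9, 2]
reverse → [2, 9, 1, 1]
vec[0] = vec[-1]+vec[-1] = 1+1 = 2 → [2, 9, 1, 1]
reverse → [1, 1, 9, 2]
pop() removes 2 → [1, 1, 9]
append 4 → [1, 1, 9, 4]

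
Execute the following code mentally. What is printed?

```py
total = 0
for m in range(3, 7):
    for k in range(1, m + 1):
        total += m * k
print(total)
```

m=3,k=1: total = 0+3 = 3
m=3,k=2: total = 3+6 = 9
m=3,k=3: total = 9+9 = 18
m=4,k=1: total = 18+4 = 22
m=4,k=2: total = 22+8 = 30
m=4,k=3: total = 30+12 = 42
m=4,k=4: total = 42+16 = 58
m=5,k=1: total = 58+5 = 63
m=5,k=2: total = 63+10 = 73
m=5,k=3: total = 73+15 = 88
m=5,k=4: total = 88+20 = 108
m=5,k=5: total = 108+25 = 133
m=6,k=1: total = 133+6 = 139
m=6,k=2: total = 139+12 = 151
m=6,k=3: total = 151+18 = 169
m=6,k=4: total = 169+24 = 193
m=6,k=5: total = 193+30 = 223
m=6,k=6: total = 223+36 = 259

259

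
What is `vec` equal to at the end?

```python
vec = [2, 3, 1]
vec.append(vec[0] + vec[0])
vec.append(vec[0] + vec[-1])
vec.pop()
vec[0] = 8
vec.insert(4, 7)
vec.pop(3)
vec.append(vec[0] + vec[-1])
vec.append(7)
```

append vec[0]+vec[0] = 2+2 = 4 → [2, 3, 1, 4]
append vec[0]+vec[-1] = 2+4 = 6 → [2, 3, 1, 4, 6]
pop() removes 6 → [2, 3, 1, 4]
vec[0] = 8 → [8, 3, 1, 4]
insert 7 at 4 → [8, 3, 1, 4, 7]
pop(3) removes 4 → [8, 3, 1, 7]
append vec[0]+vec[-1] = 8+7 = 15 → [8, 3, 1, 7, 15]
append 7 → [8, 3, 1, 7, 15, 7]

[8, 3, 1, 7, 15, 7]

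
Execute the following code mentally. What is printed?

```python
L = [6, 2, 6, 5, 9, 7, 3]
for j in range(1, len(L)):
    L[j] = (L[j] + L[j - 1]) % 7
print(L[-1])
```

j=1: L[1] = (2+6)%7 = 1 → [6, 1, 6, 5, 9, 7, 3]
j=2: L[2] = (6+1)%7 = 0 → [6, 1, 0, 5, 9, 7, 3]
j=3: L[3] = (5+0)%7 = 5 → [6, 1, 0, 5, 9, 7, 3]
j=4: L[4] = (9+5)%7 = 0 → [6, 1, 0, 5, 0, 7, 3]
j=5: L[5] = (7+0)%7 = 0 → [6, 1, 0, 5, 0, 0, 3]
j=6: L[6] = (3+0)%7 = 3 → [6, 1, 0, 5, 0, 0, 3]

3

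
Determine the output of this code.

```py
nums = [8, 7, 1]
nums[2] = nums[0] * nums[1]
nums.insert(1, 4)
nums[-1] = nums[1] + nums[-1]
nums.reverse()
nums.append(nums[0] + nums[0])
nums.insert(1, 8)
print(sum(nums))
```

207

nums[2] = nums[0]*nums[1] = 8*7 = 56 → [8, 7, 56]
insert 4 at 1 → [8, 4, 7, 56]
nums[-1] = nums[1]+nums[-1] = 4+56 = 60 → [8, 4, 7, 60]
reverse → [60, 7, 4, 8]
append nums[0]+nums[0] = 60+60 = 120 → [60, 7, 4, 8, 120]
insert 8 at 1 → [60, 8, 7, 4, 8, 120]
sum = 207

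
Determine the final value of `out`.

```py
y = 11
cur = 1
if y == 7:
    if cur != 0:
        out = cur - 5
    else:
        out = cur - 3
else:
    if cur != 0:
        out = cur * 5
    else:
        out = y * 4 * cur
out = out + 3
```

y=11, cur=1
y == 7 is False; cur != 0 is True
→ out = cur * 5 = 5
out = 5+3 = 8

8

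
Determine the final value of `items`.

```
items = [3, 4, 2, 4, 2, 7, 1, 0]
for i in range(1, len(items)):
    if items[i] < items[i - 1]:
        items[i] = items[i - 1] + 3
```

[3, 4, 7, 10, 13, 16, 19, 22]

i=1: 4>=3, unchanged → [3, 4, 2, 4, 2, 7, 1, 0]
i=2: 2<4, items[2] = 4+3 = 7 → [3, 4, 7, 4, 2, 7, 1, 0]
i=3: 4<7, items[3] = 7+3 = 10 → [3, 4, 7, 10, 2, 7, 1, 0]
i=4: 2<10, items[4] = 10+3 = 13 → [3, 4, 7, 10, 13, 7, 1, 0]
i=5: 7<13, items[5] = 13+3 = 16 → [3, 4, 7, 10, 13, 16, 1, 0]
i=6: 1<16, items[6] = 16+3 = 19 → [3, 4, 7, 10, 13, 16, 19, 0]
i=7: 0<19, items[7] = 19+3 = 22 → [3, 4, 7, 10, 13, 16, 19, 22]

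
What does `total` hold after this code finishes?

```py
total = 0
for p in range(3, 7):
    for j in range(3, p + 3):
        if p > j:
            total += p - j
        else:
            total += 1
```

22

p=3,j=3: not 3>3, total = 0+1 = 1
p=3,j=4: not 3>4, total = 1+1 = 2
p=3,j=5: not 3>5, total = 2+1 = 3
p=4,j=3: 4>3, total = 3+1 = 4
p=4,j=4: not 4>4, total = 4+1 = 5
p=4,j=5: not 4>5, total = 5+1 = 6
p=4,j=6: not 4>6, total = 6+1 = 7
p=5,j=3: 5>3, total = 7+2 = 9
p=5,j=4: 5>4, total = 9+1 = 10
p=5,j=5: not 5>5, total = 10+1 = 11
p=5,j=6: not 5>6, total = 11+1 = 12
p=5,j=7: not 5>7, total = 12+1 = 13
p=6,j=3: 6>3, total = 13+3 = 16
p=6,j=4: 6>4, total = 16+2 = 18
p=6,j=5: 6>5, total = 18+1 = 19
p=6,j=6: not 6>6, total = 19+1 = 20
p=6,j=7: not 6>7, total = 20+1 = 21
p=6,j=8: not 6>8, total = 21+1 = 22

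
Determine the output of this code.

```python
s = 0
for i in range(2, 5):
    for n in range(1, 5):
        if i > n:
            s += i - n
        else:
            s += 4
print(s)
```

34

i=2,n=1: 2>1, s = 0+1 = 1
i=2,n=2: not 2>2, s = 1+4 = 5
i=2,n=3: not 2>3, s = 5+4 = 9
i=2,n=4: not 2>4, s = 9+4 = 13
i=3,n=1: 3>1, s = 13+2 = 15
i=3,n=2: 3>2, s = 15+1 = 16
i=3,n=3: not 3>3, s = 16+4 = 20
i=3,n=4: not 3>4, s = 20+4 = 24
i=4,n=1: 4>1, s = 24+3 = 27
i=4,n=2: 4>2, s = 27+2 = 29
i=4,n=3: 4>3, s = 29+1 = 30
i=4,n=4: not 4>4, s = 30+4 = 34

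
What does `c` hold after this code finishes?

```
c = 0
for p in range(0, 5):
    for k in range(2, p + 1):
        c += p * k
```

55

p=2,k=2: c = 0+4 = 4
p=3,k=2: c = 4+6 = 10
p=3,k=3: c = 10+9 = 19
p=4,k=2: c = 19+8 = 27
p=4,k=3: c = 27+12 = 39
p=4,k=4: c = 39+16 = 55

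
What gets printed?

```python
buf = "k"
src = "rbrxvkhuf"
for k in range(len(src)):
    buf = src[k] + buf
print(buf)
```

fuhkvxrbrk

k=0: prepend 'r' → 'rk'
k=1: prepend 'b' → 'brk'
k=2: prepend 'r' → 'rbrk'
k=3: prepend 'x' → 'xrbrk'
k=4: prepend 'v' → 'vxrbrk'
k=5: prepend 'k' → 'kvxrbrk'
k=6: prepend 'h' → 'hkvxrbrk'
k=7: prepend 'u' → 'uhkvxrbrk'
k=8: prepend 'f' → 'fuhkvxrbrk'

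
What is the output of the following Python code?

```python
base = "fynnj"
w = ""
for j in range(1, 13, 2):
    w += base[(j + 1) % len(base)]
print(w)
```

njynfn

j=1: add base[2]='n' → 'n'
j=3: add base[4]='j' → 'nj'
j=5: add base[1]='y' → 'njy'
j=7: add base[3]='n' → 'njyn'
j=9: add base[0]='f' → 'njynf'
j=11: add base[2]='n' → 'njynfn'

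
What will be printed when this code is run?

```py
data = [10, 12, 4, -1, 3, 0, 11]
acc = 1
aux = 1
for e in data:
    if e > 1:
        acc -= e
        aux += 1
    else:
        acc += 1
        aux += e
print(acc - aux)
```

e=10: >1, acc = 1-10 = -9; aux=2
e=12: >1, acc = (-9)-12 = -21; aux=3
e=4: >1, acc = (-21)-4 = -25; aux=4
e=-1: not >1, acc = (-25)+1 = -24; aux=3
e=3: >1, acc = (-24)-3 = -27; aux=4
e=0: not >1, acc = (-27)+1 = -26; aux=4
e=11: >1, acc = (-26)-11 = -37; aux=5
acc-aux = (-37)-5 = -42

-42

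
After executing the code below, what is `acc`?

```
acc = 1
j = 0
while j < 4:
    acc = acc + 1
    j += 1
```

5

j=0: acc = 1+1 = 2
j=1: acc = 2+1 = 3
j=2: acc = 3+1 = 4
j=3: acc = 4+1 = 5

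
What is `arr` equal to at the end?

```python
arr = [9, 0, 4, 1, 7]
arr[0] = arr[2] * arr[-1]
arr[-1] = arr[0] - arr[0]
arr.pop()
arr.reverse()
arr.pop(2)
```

arr[0] = arr[2]*arr[-1] = 4*7 = 28 → [28, 0, 4, 1, 7]
arr[-1] = arr[0]-arr[0] = 28-28 = 0 → [28, 0, 4, 1, 0]
pop() removes 0 → [28, 0, 4, 1]
reverse → [1, 4, 0, 28]
pop(2) removes 0 → [1, 4, 28]

[1, 4, 28]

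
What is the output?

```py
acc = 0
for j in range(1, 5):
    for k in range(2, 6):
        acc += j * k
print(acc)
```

140

j=1,k=2: acc = 0+2 = 2
j=1,k=3: acc = 2+3 = 5
j=1,k=4: acc = 5+4 = 9
j=1,k=5: acc = 9+5 = 14
j=2,k=2: acc = 14+4 = 18
j=2,k=3: acc = 18+6 = 24
j=2,k=4: acc = 24+8 = 32
j=2,k=5: acc = 32+10 = 42
j=3,k=2: acc = 42+6 = 48
j=3,k=3: acc = 48+9 = 57
j=3,k=4: acc = 57+12 = 69
j=3,k=5: acc = 69+15 = 84
j=4,k=2: acc = 84+8 = 92
j=4,k=3: acc = 92+12 = 104
j=4,k=4: acc = 104+16 = 120
j=4,k=5: acc = 120+20 = 140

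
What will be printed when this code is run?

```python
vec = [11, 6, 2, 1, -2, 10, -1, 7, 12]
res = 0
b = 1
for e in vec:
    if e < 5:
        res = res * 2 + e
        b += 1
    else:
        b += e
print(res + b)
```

e=11: not <5; b=12
e=6: not <5; b=18
e=2: <5, res = 0*2+2 = 2; b=19
e=1: <5, res = 2*2+1 = 5; b=20
e=-2: <5, res = 5*2+(-2) = 8; b=21
e=10: not <5; b=31
e=-1: <5, res = 8*2+(-1) = 15; b=32
e=7: not <5; b=39
e=12: not <5; b=51
res+b = 15+51 = 66

66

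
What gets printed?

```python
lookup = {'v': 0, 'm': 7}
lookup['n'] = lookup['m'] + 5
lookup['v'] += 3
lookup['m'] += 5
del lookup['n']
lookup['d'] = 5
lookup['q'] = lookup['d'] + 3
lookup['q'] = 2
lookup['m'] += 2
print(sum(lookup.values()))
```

lookup['n'] = lookup['m']+5 = 12 → {'v': 0, 'm': 7, 'n': 12}
lookup['v'] = 0+3 = 3 → {'v': 3, 'm': 7, 'n': 12}
lookup['m'] = 7+5 = 12 → {'v': 3, 'm': 12, 'n': 12}
del 'n' → {'v': 3, 'm': 12}
lookup['d'] = 5 → {'v': 3, 'm': 12, 'd': 5}
lookup['q'] = lookup['d']+3 = 8 → {'v': 3, 'm': 12, 'd': 5, 'q': 8}
lookup['q'] = 2 → {'v': 3, 'm': 12, 'd': 5, 'q': 2}
lookup['m'] = 12+2 = 14 → {'v': 3, 'm': 14, 'd': 5, 'q': 2}
sum of values = 24

24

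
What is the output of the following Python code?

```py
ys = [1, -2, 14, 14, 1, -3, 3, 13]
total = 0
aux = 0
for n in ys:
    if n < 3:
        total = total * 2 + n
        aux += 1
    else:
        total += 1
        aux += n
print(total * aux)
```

432

n=1: <3, total = 0*2+1 = 1; aux=1
n=-2: <3, total = 1*2+(-2) = 0; aux=2
n=14: not <3, total = 0+1 = 1; aux=16
n=14: not <3, total = 1+1 = 2; aux=30
n=1: <3, total = 2*2+1 = 5; aux=31
n=-3: <3, total = 5*2+(-3) = 7; aux=32
n=3: not <3, total = 7+1 = 8; aux=35
n=13: not <3, total = 8+1 = 9; aux=48
total*aux = 9*48 = 432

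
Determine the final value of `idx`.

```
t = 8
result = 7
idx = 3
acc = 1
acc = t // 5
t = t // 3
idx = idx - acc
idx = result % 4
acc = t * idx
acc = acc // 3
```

acc = 8//5 = 1
t = 8//3 = 2
idx = 3-1 = 2
idx = 7%4 = 3
acc = 2*3 = 6
acc = 6//3 = 2

3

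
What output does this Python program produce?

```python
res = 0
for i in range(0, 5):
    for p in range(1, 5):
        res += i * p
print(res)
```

100

i=0,p=1: res = 0+0 = 0
i=0,p=2: res = 0+0 = 0
i=0,p=3: res = 0+0 = 0
i=0,p=4: res = 0+0 = 0
i=1,p=1: res = 0+1 = 1
i=1,p=2: res = 1+2 = 3
i=1,p=3: res = 3+3 = 6
i=1,p=4: res = 6+4 = 10
i=2,p=1: res = 10+2 = 12
i=2,p=2: res = 12+4 = 16
i=2,p=3: res = 16+6 = 22
i=2,p=4: res = 22+8 = 30
i=3,p=1: res = 30+3 = 33
i=3,p=2: res = 33+6 = 39
i=3,p=3: res = 39+9 = 48
i=3,p=4: res = 48+12 = 60
i=4,p=1: res = 60+4 = 64
i=4,p=2: res = 64+8 = 72
i=4,p=3: res = 72+12 = 84
i=4,p=4: res = 84+16 = 100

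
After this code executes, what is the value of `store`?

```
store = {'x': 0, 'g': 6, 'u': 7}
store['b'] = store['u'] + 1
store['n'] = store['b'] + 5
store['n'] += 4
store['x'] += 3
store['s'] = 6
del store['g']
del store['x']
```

{'u': 7, 'b': 8, 'n': 17, 's': 6}

store['b'] = store['u']+1 = 8 → {'x': 0, 'g': 6, 'u': 7, 'b': 8}
store['n'] = store['b']+5 = 13 → {'x': 0, 'g': 6, 'u': 7, 'b': 8, 'n': 13}
store['n'] = 13+4 = 17 → {'x': 0, 'g': 6, 'u': 7, 'b': 8, 'n': 17}
store['x'] = 0+3 = 3 → {'x': 3, 'g': 6, 'u': 7, 'b': 8, 'n': 17}
store['s'] = 6 → {'x': 3, 'g': 6, 'u': 7, 'b': 8, 'n': 17, 's': 6}
del 'g' → {'x': 3, 'u': 7, 'b': 8, 'n': 17, 's': 6}
del 'x' → {'u': 7, 'b': 8, 'n': 17, 's': 6}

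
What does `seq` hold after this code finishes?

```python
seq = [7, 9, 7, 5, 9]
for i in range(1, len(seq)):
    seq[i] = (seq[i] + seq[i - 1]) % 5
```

[7, 1, 3, 3, 2]

i=1: seq[1] = (9+7)%5 = 1 → [7, 1, 7, 5, 9]
i=2: seq[2] = (7+1)%5 = 3 → [7, 1, 3, 5, 9]
i=3: seq[3] = (5+3)%5 = 3 → [7, 1, 3, 3, 9]
i=4: seq[4] = (9+3)%5 = 2 → [7, 1, 3, 3, 2]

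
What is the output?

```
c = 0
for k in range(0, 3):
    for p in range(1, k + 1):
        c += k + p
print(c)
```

k=1,p=1: c = 0+2 = 2
k=2,p=1: c = 2+3 = 5
k=2,p=2: c = 5+4 = 9

9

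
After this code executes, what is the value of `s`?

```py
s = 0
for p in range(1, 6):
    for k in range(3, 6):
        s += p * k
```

180

p=1,k=3: s = 0+3 = 3
p=1,k=4: s = 3+4 = 7
p=1,k=5: s = 7+5 = 12
p=2,k=3: s = 12+6 = 18
p=2,k=4: s = 18+8 = 26
p=2,k=5: s = 26+10 = 36
p=3,k=3: s = 36+9 = 45
p=3,k=4: s = 45+12 = 57
p=3,k=5: s = 57+15 = 72
p=4,k=3: s = 72+12 = 84
p=4,k=4: s = 84+16 = 100
p=4,k=5: s = 100+20 = 120
p=5,k=3: s = 120+15 = 135
p=5,k=4: s = 135+20 = 155
p=5,k=5: s = 155+25 = 180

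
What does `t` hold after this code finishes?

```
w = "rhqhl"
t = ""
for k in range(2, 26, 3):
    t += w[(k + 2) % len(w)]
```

'lqrhhlqr'

k=2: add w[4]='l' → 'l'
k=5: add w[2]='q' → 'lq'
k=8: add w[0]='r' → 'lqr'
k=11: add w[3]='h' → 'lqrh'
k=14: add w[1]='h' → 'lqrhh'
k=17: add w[4]='l' → 'lqrhhl'
k=20: add w[2]='q' → 'lqrhhlq'
k=23: add w[0]='r' → 'lqrhhlqr'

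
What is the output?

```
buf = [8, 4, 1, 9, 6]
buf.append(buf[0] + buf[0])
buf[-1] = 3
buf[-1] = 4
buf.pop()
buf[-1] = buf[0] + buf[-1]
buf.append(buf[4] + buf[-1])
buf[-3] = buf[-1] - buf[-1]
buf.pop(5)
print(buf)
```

append buf[0]+buf[0] = 8+8 = 16 → [8, 4, 1, 9, 6, 16]
buf[-1] = 3 → [8, 4, 1, 9, 6, 3]
buf[-1] = 4 → [8, 4, 1, 9, 6, 4]
pop() removes 4 → [8, 4, 1, 9, 6]
buf[-1] = buf[0]+buf[-1] = 8+6 = 14 → [8, 4, 1, 9, 14]
append buf[4]+buf[-1] = 14+14 = 28 → [8, 4, 1, 9, 14, 28]
buf[-3] = buf[-1]-buf[-1] = 28-28 = 0 → [8, 4, 1, 0, 14, 28]
pop(5) removes 28 → [8, 4, 1, 0, 14]

[8, 4, 1, 0, 14]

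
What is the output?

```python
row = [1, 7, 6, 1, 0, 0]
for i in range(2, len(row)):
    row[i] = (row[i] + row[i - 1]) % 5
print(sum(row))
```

i=2: row[2] = (6+7)%5 = 3 → [1, 7, 3, 1, 0, 0]
i=3: row[3] = (1+3)%5 = 4 → [1, 7, 3, 4, 0, 0]
i=4: row[4] = (0+4)%5 = 4 → [1, 7, 3, 4, 4, 0]
i=5: row[5] = (0+4)%5 = 4 → [1, 7, 3, 4, 4, 4]
sum = 23

23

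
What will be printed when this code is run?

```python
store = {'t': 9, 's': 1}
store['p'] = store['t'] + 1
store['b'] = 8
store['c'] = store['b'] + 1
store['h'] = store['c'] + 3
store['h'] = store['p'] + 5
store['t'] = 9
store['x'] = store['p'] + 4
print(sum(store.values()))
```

store['p'] = store['t']+1 = 10 → {'t': 9, 's': 1, 'p': 10}
store['b'] = 8 → {'t': 9, 's': 1, 'p': 10, 'b': 8}
store['c'] = store['b']+1 = 9 → {'t': 9, 's': 1, 'p': 10, 'b': 8, 'c': 9}
store['h'] = store['c']+3 = 12 → {'t': 9, 's': 1, 'p': 10, 'b': 8, 'c': 9, 'h': 12}
store['h'] = store['p']+5 = 15 → {'t': 9, 's': 1, 'p': 10, 'b': 8, 'c': 9, 'h': 15}
store['t'] = 9 → {'t': 9, 's': 1, 'p': 10, 'b': 8, 'c': 9, 'h': 15}
store['x'] = store['p']+4 = 14 → {'t': 9, 's': 1, 'p': 10, 'b': 8, 'c': 9, 'h': 15, 'x': 14}
sum of values = 66

66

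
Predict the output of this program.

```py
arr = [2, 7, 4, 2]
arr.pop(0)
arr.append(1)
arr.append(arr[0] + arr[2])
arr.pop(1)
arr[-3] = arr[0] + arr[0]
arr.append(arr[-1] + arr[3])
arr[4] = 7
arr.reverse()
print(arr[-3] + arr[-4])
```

10

pop(0) removes 2 → [7, 4, 2]
append 1 → [7, 4, 2, 1]
append arr[0]+arr[2] = 7+2 = 9 → [7, 4, 2, 1, 9]
pop(1) removes 4 → [7, 2, 1, 9]
arr[-3] = arr[0]+arr[0] = 7+7 = 14 → [7, 14, 1, 9]
append arr[-1]+arr[3] = 9+9 = 18 → [7, 14, 1, 9, 18]
arr[4] = 7 → [7, 14, 1, 9, 7]
reverse → [7, 9, 1, 14, 7]
arr[-3]+arr[-4] = 1+9 = 10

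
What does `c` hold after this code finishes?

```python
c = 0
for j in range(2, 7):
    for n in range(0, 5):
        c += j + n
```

j=2,n=0: c = 0+2 = 2
j=2,n=1: c = 2+3 = 5
j=2,n=2: c = 5+4 = 9
j=2,n=3: c = 9+5 = 14
j=2,n=4: c = 14+6 = 20
j=3,n=0: c = 20+3 = 23
j=3,n=1: c = 23+4 = 27
j=3,n=2: c = 27+5 = 32
j=3,n=3: c = 32+6 = 38
j=3,n=4: c = 38+7 = 45
j=4,n=0: c = 45+4 = 49
j=4,n=1: c = 49+5 = 54
j=4,n=2: c = 54+6 = 60
j=4,n=3: c = 60+7 = 67
j=4,n=4: c = 67+8 = 75
j=5,n=0: c = 75+5 = 80
j=5,n=1: c = 80+6 = 86
j=5,n=2: c = 86+7 = 93
j=5,n=3: c = 93+8 = 101
j=5,n=4: c = 101+9 = 110
j=6,n=0: c = 110+6 = 116
j=6,n=1: c = 116+7 = 123
j=6,n=2: c = 123+8 = 131
j=6,n=3: c = 131+9 = 140
j=6,n=4: c = 140+10 = 150

150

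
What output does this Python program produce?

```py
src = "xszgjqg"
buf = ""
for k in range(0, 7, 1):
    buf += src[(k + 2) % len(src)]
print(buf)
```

k=0: add src[2]='z' → 'z'
k=1: add src[3]='g' → 'zg'
k=2: add src[4]='j' → 'zgj'
k=3: add src[5]='q' → 'zgjq'
k=4: add src[6]='g' → 'zgjqg'
k=5: add src[0]='x' → 'zgjqgx'
k=6: add src[1]='s' → 'zgjqgxs'

zgjqgxs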